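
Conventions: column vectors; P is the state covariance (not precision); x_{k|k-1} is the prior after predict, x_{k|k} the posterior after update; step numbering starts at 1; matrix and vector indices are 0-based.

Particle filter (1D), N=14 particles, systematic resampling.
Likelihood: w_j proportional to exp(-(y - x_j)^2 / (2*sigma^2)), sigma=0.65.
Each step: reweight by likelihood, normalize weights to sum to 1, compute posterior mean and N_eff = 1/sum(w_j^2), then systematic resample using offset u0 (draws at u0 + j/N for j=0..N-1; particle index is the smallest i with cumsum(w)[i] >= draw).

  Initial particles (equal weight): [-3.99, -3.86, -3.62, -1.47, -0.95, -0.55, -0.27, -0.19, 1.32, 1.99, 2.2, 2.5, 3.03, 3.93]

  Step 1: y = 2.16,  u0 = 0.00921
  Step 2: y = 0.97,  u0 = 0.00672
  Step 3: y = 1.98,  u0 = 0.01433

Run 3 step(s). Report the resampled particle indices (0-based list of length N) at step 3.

step 1: w=[0.0000, 0.0000, 0.0000, 0.0000, 0.0000, 0.0000, 0.0002, 0.0004, 0.1171, 0.2608, 0.2693, 0.2353, 0.1102, 0.0066]  mean=2.2140  Neff=4.5083  idx=[8, 8, 9, 9, 9, 9, 10, 10, 10, 11, 11, 11, 11, 12]
step 2: w=[0.2366, 0.2366, 0.0799, 0.0799, 0.0799, 0.0799, 0.0457, 0.0457, 0.0457, 0.0171, 0.0171, 0.0171, 0.0171, 0.0018]  mean=1.7385  Neff=6.8999  idx=[0, 0, 0, 0, 1, 1, 1, 2, 3, 4, 5, 5, 7, 9]
step 3: w=[0.0550, 0.0550, 0.0550, 0.0550, 0.0550, 0.0550, 0.0550, 0.0922, 0.0922, 0.0922, 0.0922, 0.0922, 0.0870, 0.0669]  mean=1.7843  Neff=13.2066  idx=[0, 1, 2, 4, 5, 6, 7, 8, 9, 9, 10, 11, 12, 13]

resampled_idx = [0, 1, 2, 4, 5, 6, 7, 8, 9, 9, 10, 11, 12, 13]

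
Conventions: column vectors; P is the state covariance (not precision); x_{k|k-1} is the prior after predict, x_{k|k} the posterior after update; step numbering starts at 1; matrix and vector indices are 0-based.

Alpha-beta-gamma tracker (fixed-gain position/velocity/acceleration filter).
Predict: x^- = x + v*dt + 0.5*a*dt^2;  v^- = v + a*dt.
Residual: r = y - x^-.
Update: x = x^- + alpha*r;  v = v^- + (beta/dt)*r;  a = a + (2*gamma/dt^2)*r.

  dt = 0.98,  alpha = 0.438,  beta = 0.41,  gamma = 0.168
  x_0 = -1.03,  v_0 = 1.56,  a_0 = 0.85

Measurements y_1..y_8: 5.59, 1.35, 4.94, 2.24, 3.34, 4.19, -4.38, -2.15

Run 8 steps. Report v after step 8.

v_post = -1.8158

step 1: x_pred=0.9070  r=4.6830  x^+=2.9581  v^+=4.3522  a^+=2.4884
step 2: x_pred=8.4182  r=-7.0682  x^+=5.3224  v^+=3.8337  a^+=0.0155
step 3: x_pred=9.0868  r=-4.1468  x^+=7.2705  v^+=2.1140  a^+=-1.4353
step 4: x_pred=8.6531  r=-6.4131  x^+=5.8441  v^+=-1.9756  a^+=-3.6789
step 5: x_pred=2.1415  r=1.1985  x^+=2.6664  v^+=-5.0795  a^+=-3.2596
step 6: x_pred=-3.8767  r=8.0667  x^+=-0.3435  v^+=-4.8990  a^+=-0.4374
step 7: x_pred=-5.3546  r=0.9746  x^+=-4.9277  v^+=-4.9200  a^+=-0.0965
step 8: x_pred=-9.7956  r=7.6456  x^+=-6.4468  v^+=-1.8158  a^+=2.5784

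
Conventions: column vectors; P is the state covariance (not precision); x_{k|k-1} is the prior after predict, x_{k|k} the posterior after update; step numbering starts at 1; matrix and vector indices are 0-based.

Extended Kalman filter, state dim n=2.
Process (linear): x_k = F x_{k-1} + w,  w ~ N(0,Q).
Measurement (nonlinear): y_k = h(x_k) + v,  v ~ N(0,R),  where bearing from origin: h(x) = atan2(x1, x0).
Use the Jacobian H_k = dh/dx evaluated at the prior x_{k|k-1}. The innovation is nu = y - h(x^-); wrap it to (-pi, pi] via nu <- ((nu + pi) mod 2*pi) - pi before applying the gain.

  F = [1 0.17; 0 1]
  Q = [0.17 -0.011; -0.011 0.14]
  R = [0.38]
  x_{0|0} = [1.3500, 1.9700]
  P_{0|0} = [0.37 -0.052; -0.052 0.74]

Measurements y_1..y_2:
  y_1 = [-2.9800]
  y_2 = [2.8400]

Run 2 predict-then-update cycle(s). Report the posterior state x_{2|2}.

step 1: x^-=[1.6849, 1.9700]  P^-=[0.5437 0.0628; 0.0628 0.8800]  H_jac=[-0.2932 0.2507]  S=[0.4728]  K=[-0.3038; 0.4277]  nu=[2.4399]  x^+=[0.9436, 3.0136]  P^+=[0.5001 0.1242; 0.1242 0.7935]
step 2: x^-=[1.4559, 3.0136]  P^-=[0.7352 0.2481; 0.2481 0.9335]  H_jac=[-0.2690 0.1300]  S=[0.4316]  K=[-0.3835; 0.1264]  nu=[1.7193]  x^+=[0.7965, 3.2310]  P^+=[0.6717 0.2691; 0.2691 0.9266]

x_post = [0.7965, 3.2310]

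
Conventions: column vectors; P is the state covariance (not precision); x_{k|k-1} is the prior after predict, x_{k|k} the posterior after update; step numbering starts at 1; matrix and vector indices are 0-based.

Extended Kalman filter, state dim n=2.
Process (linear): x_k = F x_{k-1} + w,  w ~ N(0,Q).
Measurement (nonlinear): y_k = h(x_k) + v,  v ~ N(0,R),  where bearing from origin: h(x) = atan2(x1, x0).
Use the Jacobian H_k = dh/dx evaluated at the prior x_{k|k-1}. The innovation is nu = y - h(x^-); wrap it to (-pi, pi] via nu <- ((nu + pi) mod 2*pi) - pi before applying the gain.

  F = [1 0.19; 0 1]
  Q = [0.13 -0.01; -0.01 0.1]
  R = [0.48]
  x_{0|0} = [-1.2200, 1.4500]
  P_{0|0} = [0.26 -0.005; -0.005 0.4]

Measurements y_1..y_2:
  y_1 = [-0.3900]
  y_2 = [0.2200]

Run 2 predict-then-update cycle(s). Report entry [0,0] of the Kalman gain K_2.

K[0,0] = -0.3636

step 1: x^-=[-0.9445, 1.4500]  P^-=[0.4025 0.0610; 0.0610 0.5000]  H_jac=[-0.4842 -0.3154]  S=[0.6428]  K=[-0.3332; -0.2913]  nu=[-2.5381]  x^+=[-0.0988, 2.1894]  P^+=[0.3312 -0.0014; -0.0014 0.4455]
step 2: x^-=[0.3171, 2.1894]  P^-=[0.4767 0.0733; 0.0733 0.5455]  H_jac=[-0.4474 0.0648]  S=[0.5735]  K=[-0.3636; 0.0045]  nu=[-1.2069]  x^+=[0.7560, 2.1840]  P^+=[0.4009 0.0742; 0.0742 0.5454]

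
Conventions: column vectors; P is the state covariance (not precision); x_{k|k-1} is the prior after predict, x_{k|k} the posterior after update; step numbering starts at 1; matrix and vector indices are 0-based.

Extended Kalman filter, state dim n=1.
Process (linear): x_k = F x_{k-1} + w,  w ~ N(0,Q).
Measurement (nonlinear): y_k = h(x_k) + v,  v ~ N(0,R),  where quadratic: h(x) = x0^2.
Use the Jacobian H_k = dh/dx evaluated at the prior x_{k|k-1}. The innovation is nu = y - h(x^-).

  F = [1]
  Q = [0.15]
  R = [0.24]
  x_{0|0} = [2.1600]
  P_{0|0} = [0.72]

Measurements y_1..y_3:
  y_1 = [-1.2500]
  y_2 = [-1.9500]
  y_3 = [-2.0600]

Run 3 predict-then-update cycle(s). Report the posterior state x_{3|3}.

step 1: x^-=[2.1600]  P^-=[0.8700]  H_jac=[4.3200]  S=[16.4763]  K=[0.2281]  nu=[-5.9156]  x^+=[0.8106]  P^+=[0.0127]
step 2: x^-=[0.8106]  P^-=[0.1627]  H_jac=[1.6212]  S=[0.6675]  K=[0.3951]  nu=[-2.6071]  x^+=[-0.2194]  P^+=[0.0585]
step 3: x^-=[-0.2194]  P^-=[0.2085]  H_jac=[-0.4387]  S=[0.2801]  K=[-0.3265]  nu=[-2.1081]  x^+=[0.4690]  P^+=[0.1786]

x_post = [0.4690]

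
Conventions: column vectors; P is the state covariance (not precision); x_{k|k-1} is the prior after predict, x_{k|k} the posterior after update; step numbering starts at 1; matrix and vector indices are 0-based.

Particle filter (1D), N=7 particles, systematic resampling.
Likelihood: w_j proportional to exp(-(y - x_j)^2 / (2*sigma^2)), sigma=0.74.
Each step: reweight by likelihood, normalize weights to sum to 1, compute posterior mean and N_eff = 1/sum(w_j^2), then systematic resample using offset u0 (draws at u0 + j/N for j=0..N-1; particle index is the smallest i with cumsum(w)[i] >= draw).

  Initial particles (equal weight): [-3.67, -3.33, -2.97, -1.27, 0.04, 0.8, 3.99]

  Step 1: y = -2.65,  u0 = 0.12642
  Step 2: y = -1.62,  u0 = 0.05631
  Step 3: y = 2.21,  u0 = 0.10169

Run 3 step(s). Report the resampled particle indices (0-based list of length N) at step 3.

step 1: w=[0.1816, 0.3078, 0.4275, 0.0825, 0.0006, 0.0000, 0.0000]  mean=-3.0657  Neff=3.1518  idx=[0, 1, 1, 2, 2, 2, 3]
step 2: w=[0.0133, 0.0427, 0.0427, 0.1167, 0.1167, 0.1167, 0.5512]  mean=-2.0731  Neff=2.8696  idx=[2, 3, 5, 6, 6, 6, 6]
step 3: w=[0.0000, 0.0000, 0.0000, 0.2500, 0.2500, 0.2500, 0.2500]  mean=-1.2700  Neff=4.0000  idx=[3, 3, 4, 5, 5, 6, 6]

resampled_idx = [3, 3, 4, 5, 5, 6, 6]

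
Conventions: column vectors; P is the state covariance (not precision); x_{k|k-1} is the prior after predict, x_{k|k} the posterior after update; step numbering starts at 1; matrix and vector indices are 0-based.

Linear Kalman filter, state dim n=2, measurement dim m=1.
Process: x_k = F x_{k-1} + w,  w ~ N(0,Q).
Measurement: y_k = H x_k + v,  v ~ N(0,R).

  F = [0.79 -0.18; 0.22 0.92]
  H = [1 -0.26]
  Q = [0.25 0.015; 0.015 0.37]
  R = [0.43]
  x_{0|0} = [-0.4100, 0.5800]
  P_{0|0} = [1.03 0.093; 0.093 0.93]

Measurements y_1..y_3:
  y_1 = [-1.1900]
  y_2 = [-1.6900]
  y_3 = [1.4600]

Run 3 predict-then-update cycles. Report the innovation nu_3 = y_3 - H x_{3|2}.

innov = [2.5610]

step 1: x^-=[-0.4283, 0.4434]  P^-=[0.8965 0.1039; 0.1039 1.2447]  S=[1.3566]  K=[0.6409; -0.1619]  nu=[-0.6464]  x^+=[-0.8426, 0.5481]  P^+=[0.3392 0.2447; 0.2447 1.2091]
step 2: x^-=[-0.7643, 0.3189]  P^-=[0.4313 0.0419; 0.0419 1.5088]  S=[0.9415]  K=[0.4465; -0.3722]  nu=[-0.8428]  x^+=[-1.1406, 0.6325]  P^+=[0.2436 0.1984; 0.1984 1.3784]
step 3: x^-=[-1.0149, 0.3310]  P^-=[0.3903 -0.0346; -0.0346 1.6288]  S=[0.9484]  K=[0.4210; -0.4830]  nu=[2.5610]  x^+=[0.0632, -0.9061]  P^+=[0.2222 0.1582; 0.1582 1.4075]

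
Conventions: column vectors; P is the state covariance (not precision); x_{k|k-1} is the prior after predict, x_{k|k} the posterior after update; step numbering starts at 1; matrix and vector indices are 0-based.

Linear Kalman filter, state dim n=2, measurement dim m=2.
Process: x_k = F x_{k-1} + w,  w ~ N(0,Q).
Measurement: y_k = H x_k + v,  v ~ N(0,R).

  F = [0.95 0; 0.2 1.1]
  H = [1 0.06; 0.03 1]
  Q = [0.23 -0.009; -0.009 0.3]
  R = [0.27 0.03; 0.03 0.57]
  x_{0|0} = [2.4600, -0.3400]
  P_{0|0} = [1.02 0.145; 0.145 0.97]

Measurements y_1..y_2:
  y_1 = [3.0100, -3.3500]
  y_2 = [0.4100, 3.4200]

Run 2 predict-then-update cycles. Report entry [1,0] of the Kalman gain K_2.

K[1,0] = 0.0184

step 1: x^-=[2.3370, 0.1180]  P^-=[1.1505 0.3363; 0.3363 1.5783]  S=[1.4666 0.4961; 0.4961 2.1695]  K=[0.8025 -0.0126; 0.0501 0.7207]  nu=[0.6659, -3.5381]  x^+=[2.9160, -2.3985]  P^+=[0.2157 0.0104; 0.0104 0.4120]
step 2: x^-=[2.7702, -2.0552]  P^-=[0.4247 0.0429; 0.0429 0.8117]  S=[0.7027 0.1344; 0.1344 1.3847]  K=[0.6116 -0.0192; 0.0184 0.5854]  nu=[-2.2369, 5.3921]  x^+=[1.2985, 1.0600]  P^+=[0.1644 0.0025; 0.0025 0.3341]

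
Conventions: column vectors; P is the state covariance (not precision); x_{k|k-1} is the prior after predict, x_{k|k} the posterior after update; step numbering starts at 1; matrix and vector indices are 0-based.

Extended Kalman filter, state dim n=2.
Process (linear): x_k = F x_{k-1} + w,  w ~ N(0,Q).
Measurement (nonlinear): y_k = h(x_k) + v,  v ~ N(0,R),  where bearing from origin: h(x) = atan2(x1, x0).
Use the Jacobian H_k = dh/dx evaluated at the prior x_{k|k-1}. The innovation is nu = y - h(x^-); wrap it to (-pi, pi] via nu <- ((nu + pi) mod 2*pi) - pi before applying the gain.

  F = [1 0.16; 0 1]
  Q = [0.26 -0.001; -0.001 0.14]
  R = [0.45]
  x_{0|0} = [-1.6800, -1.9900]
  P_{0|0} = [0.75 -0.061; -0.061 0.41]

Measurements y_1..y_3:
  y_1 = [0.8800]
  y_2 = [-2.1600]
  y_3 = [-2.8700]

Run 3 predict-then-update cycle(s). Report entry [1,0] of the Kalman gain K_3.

K[1,0] = -0.3084

step 1: x^-=[-1.9984, -1.9900]  P^-=[1.0010 0.0036; 0.0036 0.5500]  H_jac=[0.2502 -0.2513]  S=[0.5469]  K=[0.4563; -0.2510]  nu=[-3.0449]  x^+=[-3.3876, -1.2257]  P^+=[0.8871 0.0662; 0.0662 0.5155]
step 2: x^-=[-3.5837, -1.2257]  P^-=[1.1815 0.1477; 0.1477 0.6555]  H_jac=[0.0854 -0.2498]  S=[0.4932]  K=[0.1298; -0.3064]  nu=[0.6521]  x^+=[-3.4991, -1.4255]  P^+=[1.1732 0.1674; 0.1674 0.6092]
step 3: x^-=[-3.7272, -1.4255]  P^-=[1.5023 0.2638; 0.2638 0.7492]  H_jac=[0.0895 -0.2341]  S=[0.4920]  K=[0.1478; -0.3084]  nu=[-0.0937]  x^+=[-3.7410, -1.3966]  P^+=[1.4916 0.2863; 0.2863 0.7024]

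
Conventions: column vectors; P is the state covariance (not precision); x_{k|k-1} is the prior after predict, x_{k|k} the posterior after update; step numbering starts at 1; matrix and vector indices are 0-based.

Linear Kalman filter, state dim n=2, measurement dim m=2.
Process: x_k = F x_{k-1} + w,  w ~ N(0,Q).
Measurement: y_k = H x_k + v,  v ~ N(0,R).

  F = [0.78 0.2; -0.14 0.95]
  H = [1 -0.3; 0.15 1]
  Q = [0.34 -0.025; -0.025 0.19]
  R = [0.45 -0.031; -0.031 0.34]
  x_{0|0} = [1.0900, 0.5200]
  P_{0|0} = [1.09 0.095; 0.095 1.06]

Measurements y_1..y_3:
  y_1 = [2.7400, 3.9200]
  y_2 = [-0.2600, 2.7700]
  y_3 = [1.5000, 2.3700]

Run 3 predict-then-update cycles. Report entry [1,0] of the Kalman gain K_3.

step 1: x^-=[0.9542, 0.3414]  P^-=[1.0752 0.1251; 0.1251 1.1427]  S=[1.5530 -0.0931; -0.0931 1.5445]  K=[0.6818 0.2265; -0.0955 0.7463]  nu=[1.8882, 3.4355]  x^+=[3.0197, 2.7250]  P^+=[0.3029 0.0104; 0.0104 0.2551]
step 2: x^-=[2.9003, 2.1660]  P^-=[0.5377 -0.0022; -0.0022 0.4234]  S=[1.0271 -0.0794; -0.0794 0.7749]  K=[0.5362 0.1563; -0.0842 0.5374]  nu=[-2.5105, 0.1690]  x^+=[1.5805, 2.4682]  P^+=[0.2368 0.0010; 0.0010 0.1852]
step 3: x^-=[1.7264, 2.1235]  P^-=[0.4918 -0.0150; -0.0150 0.3615]  S=[0.9833 -0.0800; -0.0800 0.7081]  K=[0.5162 0.1413; -0.0850 0.4978]  nu=[0.4107, -0.0125]  x^+=[1.9366, 2.0824]  P^+=[0.2273 -0.0020; -0.0020 0.1722]

K[1,0] = -0.0850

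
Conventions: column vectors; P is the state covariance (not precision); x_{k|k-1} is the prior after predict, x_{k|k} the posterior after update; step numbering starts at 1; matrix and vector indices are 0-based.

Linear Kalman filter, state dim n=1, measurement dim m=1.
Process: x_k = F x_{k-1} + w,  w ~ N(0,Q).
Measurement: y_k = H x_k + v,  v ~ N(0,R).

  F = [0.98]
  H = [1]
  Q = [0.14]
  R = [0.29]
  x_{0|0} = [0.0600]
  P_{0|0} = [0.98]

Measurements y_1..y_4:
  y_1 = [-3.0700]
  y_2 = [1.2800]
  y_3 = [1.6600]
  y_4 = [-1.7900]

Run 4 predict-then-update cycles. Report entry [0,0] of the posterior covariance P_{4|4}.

P_post[0,0] = 0.1425

step 1: x^-=[0.0588]  P^-=[1.0812]  S=[1.3712]  K=[0.7885]  nu=[-3.1288]  x^+=[-2.4083]  P^+=[0.2287]
step 2: x^-=[-2.3601]  P^-=[0.3596]  S=[0.6496]  K=[0.5536]  nu=[3.6401]  x^+=[-0.3450]  P^+=[0.1605]
step 3: x^-=[-0.3381]  P^-=[0.2942]  S=[0.5842]  K=[0.5036]  nu=[1.9981]  x^+=[0.6681]  P^+=[0.1460]
step 4: x^-=[0.6547]  P^-=[0.2803]  S=[0.5703]  K=[0.4915]  nu=[-2.4447]  x^+=[-0.5467]  P^+=[0.1425]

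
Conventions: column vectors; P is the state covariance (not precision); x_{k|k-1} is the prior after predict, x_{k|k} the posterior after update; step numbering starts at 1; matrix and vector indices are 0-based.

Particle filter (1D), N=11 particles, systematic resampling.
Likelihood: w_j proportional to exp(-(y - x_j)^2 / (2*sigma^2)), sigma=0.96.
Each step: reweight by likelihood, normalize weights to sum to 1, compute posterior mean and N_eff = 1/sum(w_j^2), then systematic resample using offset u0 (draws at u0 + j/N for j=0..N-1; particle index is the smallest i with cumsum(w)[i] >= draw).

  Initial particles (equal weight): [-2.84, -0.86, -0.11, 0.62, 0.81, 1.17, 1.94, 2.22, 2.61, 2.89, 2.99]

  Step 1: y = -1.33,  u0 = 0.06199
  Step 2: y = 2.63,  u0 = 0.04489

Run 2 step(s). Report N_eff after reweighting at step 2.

N_eff = 2.4982

step 1: w=[0.1551, 0.4739, 0.2383, 0.0679, 0.0445, 0.0180, 0.0016, 0.0006, 0.0001, 0.0000, 0.0000]  mean=-0.7700  Neff=3.2019  idx=[0, 0, 1, 1, 1, 1, 1, 2, 2, 3, 4]
step 2: w=[0.0000, 0.0000, 0.0042, 0.0042, 0.0042, 0.0042, 0.0042, 0.0535, 0.0535, 0.3510, 0.5209]  mean=0.6095  Neff=2.4982  idx=[7, 9, 9, 9, 9, 10, 10, 10, 10, 10, 10]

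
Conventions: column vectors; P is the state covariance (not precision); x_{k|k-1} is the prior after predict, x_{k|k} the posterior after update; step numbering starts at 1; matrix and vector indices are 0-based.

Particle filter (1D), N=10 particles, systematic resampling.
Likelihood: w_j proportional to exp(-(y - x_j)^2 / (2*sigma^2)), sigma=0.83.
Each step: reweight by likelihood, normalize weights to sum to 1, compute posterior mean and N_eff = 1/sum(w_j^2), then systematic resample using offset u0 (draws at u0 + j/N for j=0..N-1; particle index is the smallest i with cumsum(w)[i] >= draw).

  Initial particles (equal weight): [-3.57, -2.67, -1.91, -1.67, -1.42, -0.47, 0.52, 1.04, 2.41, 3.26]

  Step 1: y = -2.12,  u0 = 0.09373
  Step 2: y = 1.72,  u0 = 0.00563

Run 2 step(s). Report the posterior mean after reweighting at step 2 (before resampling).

step 1: w=[0.0588, 0.2171, 0.2619, 0.2334, 0.1895, 0.0375, 0.0017, 0.0002, 0.0000, 0.0000]  mean=-1.9650  Neff=4.7407  idx=[1, 1, 2, 2, 2, 3, 3, 4, 4, 5]
step 2: w=[0.0000, 0.0000, 0.0021, 0.0021, 0.0021, 0.0072, 0.0072, 0.0236, 0.0236, 0.9319]  mean=-0.5415  Neff=1.1499  idx=[4, 9, 9, 9, 9, 9, 9, 9, 9, 9]

post_mean = -0.5415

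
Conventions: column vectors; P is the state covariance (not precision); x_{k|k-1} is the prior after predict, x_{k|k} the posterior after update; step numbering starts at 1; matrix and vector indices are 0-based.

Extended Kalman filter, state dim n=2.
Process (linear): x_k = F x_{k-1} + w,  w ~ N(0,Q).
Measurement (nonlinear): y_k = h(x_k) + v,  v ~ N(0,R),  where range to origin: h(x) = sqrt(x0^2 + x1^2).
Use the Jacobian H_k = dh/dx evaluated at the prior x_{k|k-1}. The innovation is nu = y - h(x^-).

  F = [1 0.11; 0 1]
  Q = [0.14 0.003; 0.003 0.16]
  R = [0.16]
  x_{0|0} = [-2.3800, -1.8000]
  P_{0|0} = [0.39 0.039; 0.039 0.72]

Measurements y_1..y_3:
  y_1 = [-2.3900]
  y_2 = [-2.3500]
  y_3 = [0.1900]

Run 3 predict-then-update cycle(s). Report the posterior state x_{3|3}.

step 1: x^-=[-2.5780, -1.8000]  P^-=[0.5473 0.1212; 0.1212 0.8800]  H_jac=[-0.8199 -0.5725]  S=[0.9301]  K=[-0.5571; -0.6485]  nu=[-5.5342]  x^+=[0.5048, 1.7888]  P^+=[0.2587 -0.2148; -0.2148 0.4889]
step 2: x^-=[0.7016, 1.7888]  P^-=[0.3573 -0.1580; -0.1580 0.6489]  H_jac=[0.3651 0.9310]  S=[0.6626]  K=[-0.0251; 0.8246]  nu=[-4.2715]  x^+=[0.8088, -1.7335]  P^+=[0.3569 -0.1443; -0.1443 0.1983]
step 3: x^-=[0.6181, -1.7335]  P^-=[0.4676 -0.1195; -0.1195 0.3583]  H_jac=[0.3359 -0.9419]  S=[0.6062]  K=[0.4447; -0.6229]  nu=[-1.6504]  x^+=[-0.1158, -0.7054]  P^+=[0.3477 0.0484; 0.0484 0.1231]

x_post = [-0.1158, -0.7054]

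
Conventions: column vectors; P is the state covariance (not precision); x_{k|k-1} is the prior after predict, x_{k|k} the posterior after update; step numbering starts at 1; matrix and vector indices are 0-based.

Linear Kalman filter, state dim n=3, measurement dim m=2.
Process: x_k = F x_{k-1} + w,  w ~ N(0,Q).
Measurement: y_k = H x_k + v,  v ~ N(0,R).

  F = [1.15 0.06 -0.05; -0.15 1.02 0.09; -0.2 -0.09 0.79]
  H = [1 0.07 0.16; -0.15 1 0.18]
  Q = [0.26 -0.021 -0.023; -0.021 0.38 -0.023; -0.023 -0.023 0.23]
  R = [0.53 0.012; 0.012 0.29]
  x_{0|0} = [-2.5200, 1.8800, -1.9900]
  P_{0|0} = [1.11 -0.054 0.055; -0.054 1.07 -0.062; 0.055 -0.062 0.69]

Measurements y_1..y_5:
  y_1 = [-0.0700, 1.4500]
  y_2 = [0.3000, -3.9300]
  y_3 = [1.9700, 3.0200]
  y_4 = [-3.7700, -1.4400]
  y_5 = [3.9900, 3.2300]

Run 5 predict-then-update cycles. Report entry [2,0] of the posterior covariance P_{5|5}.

step 1: x^-=[-2.6857, 2.1165, -1.2373]  P^-=[1.7201 -0.2040 -0.2578; -0.2040 1.5274 -0.0855; -0.2578 -0.0855 0.7032]  S=[2.1627 -0.3757; -0.3757 1.9233]  K=[0.7492 -0.1180; 0.0912 0.8199; -0.0650 0.0288]  nu=[2.6655, -0.8466]  x^+=[-0.5888, 1.6655, -1.4348]  P^+=[0.4130 0.0610 -0.1351; 0.0610 0.2727 -0.1371; -0.1351 -0.1371 0.6911]
step 2: x^-=[-0.5054, 1.6579, -1.1656]  P^-=[0.8337 -0.0164 -0.2850; -0.0164 0.6384 -0.0891; -0.2850 -0.0891 0.7444]  S=[1.2904 -0.1229; -0.1229 0.9595]  K=[0.5980 -0.1242; 0.0739 0.6607; -0.1262 0.0752]  nu=[0.8759, -5.4540]  x^+=[0.6958, -1.8806, -1.6863]  P^+=[0.3391 0.0528 -0.1712; 0.0528 0.2246 -0.1343; -0.1712 -0.1343 0.7161]
step 3: x^-=[0.7717, -2.1743, -1.3021]  P^-=[0.7389 -0.0204 -0.3008; -0.0204 0.5909 -0.0763; -0.3008 -0.0763 0.7674]  S=[1.1906 -0.1156; -0.1156 0.9172]  K=[0.5663 -0.1307; 0.0697 0.6413; -0.1444 0.0983]  nu=[1.5588, 5.5444]  x^+=[0.9299, 1.4901, -0.9820]  P^+=[0.3243 0.0505 -0.1830; 0.0505 0.2182 -0.1321; -0.1830 -0.1321 0.7304]
step 4: x^-=[1.2079, 1.2920, -1.0959]  P^-=[0.7203 -0.0224 -0.3084; -0.0224 0.5854 -0.0714; -0.3084 -0.0714 0.7790]  S=[1.1697 -0.1152; -0.1152 0.9145]  K=[0.5592 -0.1329; 0.0690 0.6385; -0.1508 0.1068]  nu=[-4.8930, -2.3535]  x^+=[-1.2155, -0.5483, -0.6092]  P^+=[0.3213 0.0501 -0.1875; 0.0501 0.2172 -0.1318; -0.1875 -0.1318 0.7382]
step 5: x^-=[-1.4003, -0.4318, -0.1888]  P^-=[0.7168 -0.0229 -0.3121; -0.0229 0.5847 -0.0699; -0.3121 -0.0699 0.7852]  S=[1.1651 -0.1154; -0.1154 0.9148]  K=[0.5577 -0.1336; 0.0690 0.6379; -0.1534 0.1099]  nu=[5.4507, 3.4857]  x^+=[1.1741, 2.1680, -0.6420]  P^+=[0.3208 0.0502 -0.1896; 0.0502 0.2171 -0.1321; -0.1896 -0.1321 0.7428]

P_post[2,0] = -0.1896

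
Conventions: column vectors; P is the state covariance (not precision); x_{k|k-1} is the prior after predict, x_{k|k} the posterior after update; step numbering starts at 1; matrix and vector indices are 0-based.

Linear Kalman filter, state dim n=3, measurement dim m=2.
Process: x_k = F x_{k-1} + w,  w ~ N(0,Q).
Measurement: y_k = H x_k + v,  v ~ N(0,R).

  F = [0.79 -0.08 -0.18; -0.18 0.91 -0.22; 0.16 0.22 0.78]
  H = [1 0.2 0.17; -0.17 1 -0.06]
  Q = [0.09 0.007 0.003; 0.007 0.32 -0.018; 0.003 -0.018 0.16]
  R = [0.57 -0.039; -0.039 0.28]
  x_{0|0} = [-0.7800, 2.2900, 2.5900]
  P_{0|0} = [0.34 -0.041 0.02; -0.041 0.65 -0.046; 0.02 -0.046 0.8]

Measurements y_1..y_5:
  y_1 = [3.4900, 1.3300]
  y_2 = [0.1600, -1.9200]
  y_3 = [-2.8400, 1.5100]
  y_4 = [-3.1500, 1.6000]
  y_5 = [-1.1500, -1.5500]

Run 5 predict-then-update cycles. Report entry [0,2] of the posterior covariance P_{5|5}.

P_post[0,2] = -0.0818

step 1: x^-=[-1.2656, 1.6545, 2.3992]  P^-=[0.3304 -0.0832 -0.0679; -0.0832 0.9414 -0.0732; -0.0679 -0.0732 0.6732]  S=[0.8962 0.0004; 0.0004 1.2691]  K=[0.3373 -0.1067; 0.1031 0.7564; 0.0356 -0.0804]  nu=[4.0168, -0.3957]  x^+=[0.1315, 1.7693, 2.5739]  P^+=[0.2141 -0.0120 -0.0896; -0.0120 0.2058 0.0007; -0.0896 0.0007 0.6639]
step 2: x^-=[-0.5009, 1.0201, 2.4180]  P^-=[0.2734 -0.0084 -0.1214; -0.0084 0.5260 -0.0820; -0.1214 -0.0820 0.5564]  S=[0.8304 0.0038; 0.0038 0.8261]  K=[0.3027 -0.0590; 0.0969 0.6440; -0.0515 -0.1144]  nu=[0.0459, -2.8802]  x^+=[-0.3172, -0.8302, 2.7451]  P^+=[0.1946 -0.0021 -0.1139; -0.0021 0.1752 -0.0168; -0.1139 -0.0168 0.5433]
step 3: x^-=[-0.6783, -1.3023, 1.9078]  P^-=[0.2624 0.0051 -0.1173; 0.0051 0.4960 -0.0731; -0.1173 -0.0731 0.4697]  S=[0.8230 0.0147; 0.0147 0.7899]  K=[0.2966 -0.0466; 0.1005 0.6305; -0.0615 -0.1018]  nu=[-2.2256, 2.8115]  x^+=[-1.4694, 0.2468, 1.7583]  P^+=[0.1886 0.0011 -0.1056; 0.0011 0.1718 -0.0166; -0.1056 -0.0166 0.4582]
step 4: x^-=[-1.4970, 0.1023, 1.1907]  P^-=[0.2531 0.0040 -0.1007; 0.0040 0.4885 -0.0600; -0.1007 -0.0600 0.4199]  S=[0.8181 0.0147; 0.0147 0.7811]  K=[0.2903 -0.0477; 0.1006 0.6272; -0.0489 -0.0862]  nu=[-1.8758, 1.3147]  x^+=[-2.1043, 0.7382, 1.1692]  P^+=[0.1828 0.0009 -0.0919; 0.0009 0.1711 -0.0131; -0.0919 -0.0131 0.4120]
step 5: x^-=[-1.9319, 0.7933, 0.7377]  P^-=[0.2442 0.0004 -0.0873; 0.0004 0.4852 -0.0522; -0.0873 -0.0522 0.3963]  S=[0.8120 0.0124; 0.0124 0.7780]  K=[0.2833 -0.0506; 0.0995 0.6260; -0.0362 -0.0780]  nu=[0.4978, -2.6275]  x^+=[-1.6579, -0.8019, 0.9245]  P^+=[0.1774 0.0000 -0.0818; 0.0000 0.1707 -0.0109; -0.0818 -0.0109 0.3904]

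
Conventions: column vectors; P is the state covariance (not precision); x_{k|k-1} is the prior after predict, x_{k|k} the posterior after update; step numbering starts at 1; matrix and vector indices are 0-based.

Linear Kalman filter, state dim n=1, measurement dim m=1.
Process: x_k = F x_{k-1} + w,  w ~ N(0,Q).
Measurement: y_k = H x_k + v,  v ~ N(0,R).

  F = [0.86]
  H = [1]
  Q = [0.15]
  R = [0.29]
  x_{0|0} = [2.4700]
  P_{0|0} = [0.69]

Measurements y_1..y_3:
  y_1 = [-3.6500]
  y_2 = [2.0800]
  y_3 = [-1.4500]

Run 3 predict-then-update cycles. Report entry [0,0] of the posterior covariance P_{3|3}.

step 1: x^-=[2.1242]  P^-=[0.6603]  S=[0.9503]  K=[0.6948]  nu=[-5.7742]  x^+=[-1.8880]  P^+=[0.2015]
step 2: x^-=[-1.6236]  P^-=[0.2990]  S=[0.5890]  K=[0.5077]  nu=[3.7036]  x^+=[0.2566]  P^+=[0.1472]
step 3: x^-=[0.2207]  P^-=[0.2589]  S=[0.5489]  K=[0.4717]  nu=[-1.6707]  x^+=[-0.5673]  P^+=[0.1368]

P_post[0,0] = 0.1368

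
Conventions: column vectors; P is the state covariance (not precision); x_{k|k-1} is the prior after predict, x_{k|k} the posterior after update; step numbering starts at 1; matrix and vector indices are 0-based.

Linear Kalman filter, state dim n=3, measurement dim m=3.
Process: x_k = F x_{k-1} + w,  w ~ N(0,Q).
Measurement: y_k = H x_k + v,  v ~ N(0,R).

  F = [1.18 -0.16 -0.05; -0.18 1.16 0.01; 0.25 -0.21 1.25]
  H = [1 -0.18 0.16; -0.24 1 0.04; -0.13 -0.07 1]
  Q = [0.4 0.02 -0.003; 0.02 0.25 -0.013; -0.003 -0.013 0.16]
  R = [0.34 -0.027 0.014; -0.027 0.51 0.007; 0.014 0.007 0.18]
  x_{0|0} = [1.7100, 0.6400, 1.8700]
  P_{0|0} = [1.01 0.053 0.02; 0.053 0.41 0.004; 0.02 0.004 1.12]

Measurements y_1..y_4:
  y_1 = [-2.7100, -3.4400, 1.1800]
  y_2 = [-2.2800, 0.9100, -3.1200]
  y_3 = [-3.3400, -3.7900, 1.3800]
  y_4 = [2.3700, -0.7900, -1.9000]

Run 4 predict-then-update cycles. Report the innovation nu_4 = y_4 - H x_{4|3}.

step 1: x^-=[1.8219, 0.4533, 2.6306]  P^-=[1.7973 -0.1969 0.2520; -0.1969 0.8124 -0.1256; 0.2520 -0.1256 1.9960]  S=[2.3735 -0.8160 0.3899; -0.8160 1.5088 -0.0787; 0.3899 -0.0787 2.1589]  K=[0.8202 0.0270 -0.1323; 0.0624 0.5970 -0.0622; 0.1170 0.0395 0.8938]  nu=[-4.8712, -3.5613, -1.1820]  x^+=[-2.1129, -1.9032, 0.8636]  P^+=[0.2820 0.0572 0.0285; 0.0572 0.3151 0.0234; 0.0285 0.0234 0.1681]
step 2: x^-=[-2.2319, -1.8187, 0.9509]  P^-=[0.7766 -0.0193 0.1011; -0.0193 0.6597 -0.0541; 0.1011 -0.0541 0.4538]  S=[1.1920 -0.3575 0.1042; -0.3575 1.2182 -0.0734; 0.1042 -0.0734 0.6311]  K=[0.6862 0.0294 -0.1075; 0.0513 0.5527 -0.0992; 0.1000 0.0215 0.6902]  nu=[-0.5276, 2.1551, -4.4883]  x^+=[-2.0481, -0.2096, -2.1536]  P^+=[0.2363 0.0514 0.0248; 0.0514 0.2916 0.0138; 0.0248 0.0138 0.1300]
step 3: x^-=[-2.2755, 0.1040, -3.1600]  P^-=[0.7147 -0.0128 0.0872; -0.0128 0.6288 -0.0617; 0.0872 -0.0617 0.3935]  S=[1.1212 -0.3318 0.0898; -0.3318 1.1801 -0.0804; 0.0898 -0.0804 0.5744]  K=[0.6688 0.0274 -0.1090; 0.0474 0.5389 -0.1130; 0.0955 0.0152 0.6601]  nu=[-0.5402, -4.3137, 4.2514]  x^+=[-3.2184, -2.7271, -0.4707]  P^+=[0.2303 0.0495 0.0233; 0.0495 0.2842 0.0104; 0.0233 0.0104 0.1240]
step 4: x^-=[-3.3379, -2.5888, -0.8202]  P^-=[0.7070 -0.0127 0.0846; -0.0127 0.6195 -0.0649; 0.0846 -0.0649 0.3846]  S=[1.1123 -0.3288 0.0873; -0.3288 1.1701 -0.0830; 0.0873 -0.0830 0.5665]  K=[0.6663 0.0264 -0.1101; 0.0461 0.5345 -0.1171; 0.0944 0.0133 0.6550]  nu=[5.3731, 1.0305, -1.6949]  x^+=[0.4560, -1.5916, -1.4093]  P^+=[0.2294 0.0489 0.0229; 0.0489 0.2819 0.0094; 0.0229 0.0094 0.1230]

innov = [5.3731, 1.0305, -1.6949]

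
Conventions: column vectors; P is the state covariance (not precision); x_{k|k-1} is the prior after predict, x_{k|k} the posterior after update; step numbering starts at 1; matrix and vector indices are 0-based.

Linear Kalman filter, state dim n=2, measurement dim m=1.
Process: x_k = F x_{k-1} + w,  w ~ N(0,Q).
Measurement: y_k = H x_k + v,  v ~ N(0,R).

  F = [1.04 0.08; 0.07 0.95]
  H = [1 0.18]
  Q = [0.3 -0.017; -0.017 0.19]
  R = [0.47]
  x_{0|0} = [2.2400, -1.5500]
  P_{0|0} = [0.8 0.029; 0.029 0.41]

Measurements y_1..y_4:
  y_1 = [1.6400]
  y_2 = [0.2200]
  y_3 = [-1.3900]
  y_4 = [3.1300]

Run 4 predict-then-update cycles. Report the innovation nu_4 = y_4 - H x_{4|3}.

innov = [3.6858]

step 1: x^-=[2.2056, -1.3157]  P^-=[1.1727 0.1012; 0.1012 0.5678]  S=[1.6976]  K=[0.7016; 0.1198]  nu=[-0.3288]  x^+=[1.9749, -1.3551]  P^+=[0.3372 -0.0415; -0.0415 0.5434]
step 2: x^-=[1.9455, -1.1491]  P^-=[0.6613 0.0076; 0.0076 0.6766]  S=[1.1560]  K=[0.5733; 0.1119]  nu=[-1.5187]  x^+=[1.0749, -1.3191]  P^+=[0.2814 -0.0666; -0.0666 0.6621]
step 3: x^-=[1.0124, -1.1779]  P^-=[0.5975 -0.0123; -0.0123 0.7801]  S=[1.0884]  K=[0.5470; 0.1177]  nu=[-2.1904]  x^+=[-0.1857, -1.4357]  P^+=[0.2719 -0.0824; -0.0824 0.7650]
step 4: x^-=[-0.3080, -1.3769]  P^-=[0.5853 -0.0209; -0.0209 0.8708]  S=[1.0760]  K=[0.5405; 0.1262]  nu=[3.6858]  x^+=[1.6841, -0.9116]  P^+=[0.2710 -0.0943; -0.0943 0.8536]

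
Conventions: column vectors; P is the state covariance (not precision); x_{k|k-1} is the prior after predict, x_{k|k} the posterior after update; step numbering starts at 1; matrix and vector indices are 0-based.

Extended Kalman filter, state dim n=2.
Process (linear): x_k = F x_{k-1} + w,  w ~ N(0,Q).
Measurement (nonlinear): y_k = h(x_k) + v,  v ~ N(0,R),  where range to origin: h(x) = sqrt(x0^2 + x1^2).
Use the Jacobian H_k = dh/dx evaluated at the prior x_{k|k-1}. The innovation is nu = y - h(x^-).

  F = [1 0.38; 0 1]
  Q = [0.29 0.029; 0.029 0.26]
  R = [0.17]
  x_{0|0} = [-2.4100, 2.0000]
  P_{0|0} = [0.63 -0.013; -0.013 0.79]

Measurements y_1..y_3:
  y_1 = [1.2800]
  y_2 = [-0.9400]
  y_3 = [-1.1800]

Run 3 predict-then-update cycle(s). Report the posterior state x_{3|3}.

step 1: x^-=[-1.6500, 2.0000]  P^-=[1.0242 0.3162; 0.3162 1.0500]  H_jac=[-0.6364 0.7714]  S=[0.8991]  K=[-0.4536; 0.6770]  nu=[-1.3128]  x^+=[-1.0545, 1.1112]  P^+=[0.8392 0.5923; 0.5923 0.6379]
step 2: x^-=[-0.6322, 1.1112]  P^-=[1.6715 0.8637; 0.8637 0.8979]  H_jac=[-0.4945 0.8692]  S=[0.5146]  K=[-0.1473; 0.6866]  nu=[-2.2185]  x^+=[-0.3054, -0.4120]  P^+=[1.6603 0.9158; 0.9158 0.6553]
step 3: x^-=[-0.4620, -0.4120]  P^-=[2.7409 1.1938; 1.1938 0.9153]  H_jac=[-0.7463 -0.6656]  S=[3.2882]  K=[-0.8638; -0.4562]  nu=[-1.7990]  x^+=[1.0919, 0.4088]  P^+=[0.2877 -0.1020; -0.1020 0.2309]

x_post = [1.0919, 0.4088]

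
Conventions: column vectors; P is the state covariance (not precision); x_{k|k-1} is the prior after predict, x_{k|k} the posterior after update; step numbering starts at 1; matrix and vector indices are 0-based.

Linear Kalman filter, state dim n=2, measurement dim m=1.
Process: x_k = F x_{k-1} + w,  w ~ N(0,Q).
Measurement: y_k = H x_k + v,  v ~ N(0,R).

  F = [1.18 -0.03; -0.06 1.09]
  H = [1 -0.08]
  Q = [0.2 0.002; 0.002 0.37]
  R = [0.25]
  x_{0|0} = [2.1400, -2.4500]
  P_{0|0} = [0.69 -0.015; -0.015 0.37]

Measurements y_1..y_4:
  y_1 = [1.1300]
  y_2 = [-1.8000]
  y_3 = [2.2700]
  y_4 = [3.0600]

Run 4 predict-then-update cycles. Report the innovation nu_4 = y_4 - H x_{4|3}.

innov = [1.5640]

step 1: x^-=[2.5987, -2.7989]  P^-=[1.1622 -0.0783; -0.0783 0.8140]  S=[1.4299]  K=[0.8171; -0.1003]  nu=[-1.6926]  x^+=[1.2156, -2.6292]  P^+=[0.2074 0.0389; 0.0389 0.7997]
step 2: x^-=[1.5133, -2.9387]  P^-=[0.4867 0.0113; 0.0113 1.3157]  S=[0.7434]  K=[0.6536; -0.1264]  nu=[-3.5484]  x^+=[-0.8058, -2.4901]  P^+=[0.1692 0.0727; 0.0727 1.3039]
step 3: x^-=[-0.8762, -2.6658]  P^-=[0.4316 0.0410; 0.0410 1.9102]  S=[0.6873]  K=[0.6232; -0.1627]  nu=[2.9329]  x^+=[0.9517, -3.1429]  P^+=[0.1647 0.1107; 0.1107 1.8920]
step 4: x^-=[1.2173, -3.4829]  P^-=[0.4231 0.0711; 0.0711 2.6040]  S=[0.6784]  K=[0.6153; -0.2023]  nu=[1.5640]  x^+=[2.1797, -3.7993]  P^+=[0.1663 0.1555; 0.1555 2.5763]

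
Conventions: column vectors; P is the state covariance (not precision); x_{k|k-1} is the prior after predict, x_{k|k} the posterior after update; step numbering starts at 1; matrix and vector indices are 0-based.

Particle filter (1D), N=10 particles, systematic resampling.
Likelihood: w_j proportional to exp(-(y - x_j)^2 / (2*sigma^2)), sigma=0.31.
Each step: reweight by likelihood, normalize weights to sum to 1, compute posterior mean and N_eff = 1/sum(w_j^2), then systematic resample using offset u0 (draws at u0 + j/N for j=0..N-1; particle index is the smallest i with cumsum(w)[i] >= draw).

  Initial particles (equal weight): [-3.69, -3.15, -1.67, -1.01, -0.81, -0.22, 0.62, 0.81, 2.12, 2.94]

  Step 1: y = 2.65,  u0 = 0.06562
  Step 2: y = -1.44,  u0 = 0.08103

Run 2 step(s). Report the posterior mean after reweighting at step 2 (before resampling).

step 1: w=[0.0000, 0.0000, 0.0000, 0.0000, 0.0000, 0.0000, 0.0000, 0.0000, 0.2643, 0.7357]  mean=2.7233  Neff=1.6363  idx=[8, 8, 9, 9, 9, 9, 9, 9, 9, 9]
step 2: w=[0.5000, 0.5000, 0.0000, 0.0000, 0.0000, 0.0000, 0.0000, 0.0000, 0.0000, 0.0000]  mean=2.1200  Neff=2.0000  idx=[0, 0, 0, 0, 0, 1, 1, 1, 1, 1]

post_mean = 2.1200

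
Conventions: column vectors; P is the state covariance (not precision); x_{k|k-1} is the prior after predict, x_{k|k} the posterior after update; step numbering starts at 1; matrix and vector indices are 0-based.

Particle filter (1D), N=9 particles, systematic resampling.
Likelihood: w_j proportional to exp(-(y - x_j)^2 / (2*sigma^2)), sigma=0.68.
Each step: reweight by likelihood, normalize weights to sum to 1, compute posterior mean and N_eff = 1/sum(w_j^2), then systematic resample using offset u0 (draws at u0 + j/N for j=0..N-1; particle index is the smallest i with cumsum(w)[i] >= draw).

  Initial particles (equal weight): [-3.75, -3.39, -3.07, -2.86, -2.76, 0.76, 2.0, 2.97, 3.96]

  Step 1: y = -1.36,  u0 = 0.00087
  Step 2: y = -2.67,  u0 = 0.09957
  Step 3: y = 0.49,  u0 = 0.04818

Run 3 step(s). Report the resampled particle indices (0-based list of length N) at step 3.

step 1: w=[0.0076, 0.0427, 0.1559, 0.3231, 0.4421, 0.0285, 0.0000, 0.0000, 0.0000]  mean=-2.7746  Neff=3.0596  idx=[0, 2, 3, 3, 3, 4, 4, 4, 4]
step 2: w=[0.0355, 0.1055, 0.1206, 0.1206, 0.1206, 0.1243, 0.1243, 0.1243, 0.1243]  mean=-2.8640  Neff=8.4874  idx=[1, 2, 3, 4, 5, 6, 7, 8, 8]
step 3: w=[0.0155, 0.0745, 0.0745, 0.0745, 0.1522, 0.1522, 0.1522, 0.1522, 0.1522]  mean=-2.7872  Neff=7.5363  idx=[1, 2, 4, 4, 5, 6, 7, 7, 8]

resampled_idx = [1, 2, 4, 4, 5, 6, 7, 7, 8]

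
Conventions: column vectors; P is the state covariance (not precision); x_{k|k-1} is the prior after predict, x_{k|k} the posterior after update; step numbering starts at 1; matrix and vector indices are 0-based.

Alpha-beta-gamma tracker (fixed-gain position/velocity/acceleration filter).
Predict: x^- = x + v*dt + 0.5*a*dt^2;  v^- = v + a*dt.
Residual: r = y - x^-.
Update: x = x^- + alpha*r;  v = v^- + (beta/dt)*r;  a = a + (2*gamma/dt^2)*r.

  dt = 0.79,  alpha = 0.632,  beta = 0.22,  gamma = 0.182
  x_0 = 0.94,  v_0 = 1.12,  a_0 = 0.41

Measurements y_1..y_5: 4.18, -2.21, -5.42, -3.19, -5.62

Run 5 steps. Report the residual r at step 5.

step 1: x_pred=1.9527  r=2.2273  x^+=3.3604  v^+=2.0641  a^+=1.7090
step 2: x_pred=5.5243  r=-7.7343  x^+=0.6362  v^+=1.2604  a^+=-2.8020
step 3: x_pred=0.7576  r=-6.1776  x^+=-3.1466  v^+=-2.6735  a^+=-6.4050
step 4: x_pred=-7.2574  r=4.0674  x^+=-4.6868  v^+=-6.6007  a^+=-4.0327
step 5: x_pred=-11.1598  r=5.5398  x^+=-7.6586  v^+=-8.2439  a^+=-0.8017

resid = 5.5398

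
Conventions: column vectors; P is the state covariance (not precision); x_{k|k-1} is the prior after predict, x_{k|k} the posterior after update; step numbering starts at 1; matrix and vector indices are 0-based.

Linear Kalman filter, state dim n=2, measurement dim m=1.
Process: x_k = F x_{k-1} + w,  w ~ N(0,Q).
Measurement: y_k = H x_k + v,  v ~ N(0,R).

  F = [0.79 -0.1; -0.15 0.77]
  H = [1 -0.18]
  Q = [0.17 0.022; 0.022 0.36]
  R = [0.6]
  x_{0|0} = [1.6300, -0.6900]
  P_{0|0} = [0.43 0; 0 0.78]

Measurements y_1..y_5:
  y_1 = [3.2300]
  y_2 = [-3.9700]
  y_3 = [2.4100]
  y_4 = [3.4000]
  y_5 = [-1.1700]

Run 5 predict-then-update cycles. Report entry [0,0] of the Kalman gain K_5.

K[0,0] = 0.3276

step 1: x^-=[1.3567, -0.7758]  P^-=[0.4462 -0.0890; -0.0890 0.8321]  S=[1.1052]  K=[0.4182; -0.2161]  nu=[1.7337]  x^+=[2.0817, -1.1504]  P^+=[0.2529 0.0109; 0.0109 0.7805]
step 2: x^-=[1.7596, -1.1981]  P^-=[0.3339 -0.0613; -0.0613 0.8260]  S=[0.9827]  K=[0.3510; -0.2137]  nu=[-5.9453]  x^+=[-0.3272, 0.0722]  P^+=[0.2128 0.0124; 0.0124 0.7811]
step 3: x^-=[-0.2657, 0.1047]  P^-=[0.3087 -0.0556; -0.0556 0.8250]  S=[0.9554]  K=[0.3336; -0.2137]  nu=[2.6946]  x^+=[0.6331, -0.4710]  P^+=[0.2024 0.0125; 0.0125 0.7814]
step 4: x^-=[0.5472, -0.4577]  P^-=[0.3021 -0.0544; -0.0544 0.8250]  S=[0.9485]  K=[0.3289; -0.2139]  nu=[2.7704]  x^+=[1.4584, -1.0503]  P^+=[0.1996 0.0123; 0.0123 0.7816]
step 5: x^-=[1.2572, -1.0275]  P^-=[0.3004 -0.0541; -0.0541 0.8250]  S=[0.9466]  K=[0.3276; -0.2141]  nu=[-2.6121]  x^+=[0.4013, -0.4683]  P^+=[0.1988 0.0123; 0.0123 0.7817]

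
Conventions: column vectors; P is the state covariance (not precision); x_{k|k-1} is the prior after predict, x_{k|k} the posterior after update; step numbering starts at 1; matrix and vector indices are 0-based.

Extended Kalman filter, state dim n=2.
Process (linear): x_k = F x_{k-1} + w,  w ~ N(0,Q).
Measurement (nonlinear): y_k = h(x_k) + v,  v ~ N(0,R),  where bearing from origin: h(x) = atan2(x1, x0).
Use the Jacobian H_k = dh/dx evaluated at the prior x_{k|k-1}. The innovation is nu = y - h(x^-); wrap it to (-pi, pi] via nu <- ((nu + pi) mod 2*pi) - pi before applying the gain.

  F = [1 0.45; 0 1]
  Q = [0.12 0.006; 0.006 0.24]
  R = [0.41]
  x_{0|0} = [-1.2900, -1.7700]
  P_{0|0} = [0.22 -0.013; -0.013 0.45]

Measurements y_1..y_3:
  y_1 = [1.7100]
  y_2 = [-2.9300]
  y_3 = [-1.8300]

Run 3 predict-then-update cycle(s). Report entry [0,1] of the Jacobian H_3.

H_jac[0,1] = -0.2818

step 1: x^-=[-2.0865, -1.7700]  P^-=[0.4194 0.1955; 0.1955 0.6900]  H_jac=[0.2364 -0.2787]  S=[0.4613]  K=[0.0969; -0.3167]  nu=[-2.1351]  x^+=[-2.2933, -1.0938]  P^+=[0.4151 0.2096; 0.2096 0.6437]
step 2: x^-=[-2.7855, -1.0938]  P^-=[0.8541 0.5053; 0.5053 0.8837]  H_jac=[0.1221 -0.3110]  S=[0.4698]  K=[-0.1125; -0.4537]  nu=[-0.1626]  x^+=[-2.7672, -1.0201]  P^+=[0.8482 0.4814; 0.4814 0.7870]
step 3: x^-=[-3.2263, -1.0201]  P^-=[1.5608 0.8415; 0.8415 1.0270]  H_jac=[0.0891 -0.2818]  S=[0.4617]  K=[-0.2124; -0.4645]  nu=[1.0054]  x^+=[-3.4398, -1.4870]  P^+=[1.5400 0.7960; 0.7960 0.9274]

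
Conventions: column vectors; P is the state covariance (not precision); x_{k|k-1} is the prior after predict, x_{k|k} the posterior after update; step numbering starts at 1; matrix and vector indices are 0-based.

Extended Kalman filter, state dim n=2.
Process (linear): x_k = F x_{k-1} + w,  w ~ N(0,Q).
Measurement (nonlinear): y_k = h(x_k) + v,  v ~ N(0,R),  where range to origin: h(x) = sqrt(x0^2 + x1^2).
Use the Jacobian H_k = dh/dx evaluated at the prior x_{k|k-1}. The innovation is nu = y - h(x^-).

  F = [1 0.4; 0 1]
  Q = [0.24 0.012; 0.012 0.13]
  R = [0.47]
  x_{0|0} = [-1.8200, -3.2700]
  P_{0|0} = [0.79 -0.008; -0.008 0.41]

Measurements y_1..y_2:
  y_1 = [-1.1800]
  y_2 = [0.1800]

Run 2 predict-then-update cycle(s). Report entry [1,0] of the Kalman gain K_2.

K[1,0] = -0.5045

step 1: x^-=[-3.1280, -3.2700]  P^-=[1.0892 0.1680; 0.1680 0.5400]  H_jac=[-0.6912 -0.7226]  S=[1.4403]  K=[-0.6070; -0.3516]  nu=[-5.7052]  x^+=[0.3353, -1.2642]  P^+=[0.5585 -0.1394; -0.1394 0.3620]
step 2: x^-=[-0.1704, -1.2642]  P^-=[0.7449 0.0174; 0.0174 0.4920]  H_jac=[-0.1336 -0.9910]  S=[0.9711]  K=[-0.1202; -0.5045]  nu=[-1.0957]  x^+=[-0.0387, -0.7115]  P^+=[0.7308 -0.0415; -0.0415 0.2448]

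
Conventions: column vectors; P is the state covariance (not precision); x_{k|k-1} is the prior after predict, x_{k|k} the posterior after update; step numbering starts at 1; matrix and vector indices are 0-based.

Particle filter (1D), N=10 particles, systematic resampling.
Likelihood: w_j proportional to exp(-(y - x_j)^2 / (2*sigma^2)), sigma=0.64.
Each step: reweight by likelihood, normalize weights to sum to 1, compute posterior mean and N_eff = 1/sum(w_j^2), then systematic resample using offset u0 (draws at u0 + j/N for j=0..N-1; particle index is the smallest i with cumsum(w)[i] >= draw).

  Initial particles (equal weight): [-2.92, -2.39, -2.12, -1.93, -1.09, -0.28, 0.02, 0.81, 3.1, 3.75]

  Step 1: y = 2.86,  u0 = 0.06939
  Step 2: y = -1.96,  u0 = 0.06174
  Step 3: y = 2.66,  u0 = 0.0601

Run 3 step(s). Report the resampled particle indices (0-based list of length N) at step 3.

resampled_idx = [0, 1, 2, 3, 4, 5, 6, 7, 8, 9]

step 1: w=[0.0000, 0.0000, 0.0000, 0.0000, 0.0000, 0.0000, 0.0000, 0.0045, 0.7070, 0.2884]  mean=3.2771  Neff=1.7149  idx=[8, 8, 8, 8, 8, 8, 8, 9, 9, 9]
step 2: w=[0.1428, 0.1428, 0.1428, 0.1428, 0.1428, 0.1428, 0.1428, 0.0000, 0.0000, 0.0000]  mean=3.1001  Neff=7.0012  idx=[0, 1, 1, 2, 3, 3, 4, 5, 6, 6]
step 3: w=[0.1000, 0.1000, 0.1000, 0.1000, 0.1000, 0.1000, 0.1000, 0.1000, 0.1000, 0.1000]  mean=3.1000  Neff=10.0000  idx=[0, 1, 2, 3, 4, 5, 6, 7, 8, 9]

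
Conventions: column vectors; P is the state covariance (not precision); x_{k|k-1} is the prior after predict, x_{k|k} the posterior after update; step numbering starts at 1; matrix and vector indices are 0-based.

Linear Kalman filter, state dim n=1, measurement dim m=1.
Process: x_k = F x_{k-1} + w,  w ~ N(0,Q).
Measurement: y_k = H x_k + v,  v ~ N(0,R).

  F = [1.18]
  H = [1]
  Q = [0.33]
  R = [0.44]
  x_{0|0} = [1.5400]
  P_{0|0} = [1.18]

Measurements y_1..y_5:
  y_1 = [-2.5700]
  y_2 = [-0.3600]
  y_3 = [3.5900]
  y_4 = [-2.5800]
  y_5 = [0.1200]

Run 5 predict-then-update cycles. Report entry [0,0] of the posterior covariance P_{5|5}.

P_post[0,0] = 0.2715

step 1: x^-=[1.8172]  P^-=[1.9730]  S=[2.4130]  K=[0.8177]  nu=[-4.3872]  x^+=[-1.7700]  P^+=[0.3598]
step 2: x^-=[-2.0886]  P^-=[0.8309]  S=[1.2709]  K=[0.6538]  nu=[1.7286]  x^+=[-0.9585]  P^+=[0.2877]
step 3: x^-=[-1.1310]  P^-=[0.7306]  S=[1.1706]  K=[0.6241]  nu=[4.7210]  x^+=[1.8154]  P^+=[0.2746]
step 4: x^-=[2.1422]  P^-=[0.7124]  S=[1.1524]  K=[0.6182]  nu=[-4.7222]  x^+=[-0.7769]  P^+=[0.2720]
step 5: x^-=[-0.9168]  P^-=[0.7087]  S=[1.1487]  K=[0.6170]  nu=[1.0368]  x^+=[-0.2771]  P^+=[0.2715]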